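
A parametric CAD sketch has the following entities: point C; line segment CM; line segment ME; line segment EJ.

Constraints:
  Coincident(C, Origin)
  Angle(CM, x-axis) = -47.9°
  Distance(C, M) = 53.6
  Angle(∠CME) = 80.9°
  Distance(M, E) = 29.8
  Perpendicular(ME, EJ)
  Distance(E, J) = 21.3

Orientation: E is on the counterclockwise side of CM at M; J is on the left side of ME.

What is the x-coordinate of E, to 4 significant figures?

54.61

C is at the origin; CM runs at -47.9° with length 53.6, so M = 53.6·(cos -47.9°, sin -47.9°) = (35.93, -39.77). ∠CME = 80.9°, so ME runs at -47.9° + (180° − 80.9°) = 51.20° from the x-axis; with |ME| = 29.8, E = M + 29.8·(cos 51.20°, sin 51.20°) = (54.61, -16.55). So E.x = 54.61.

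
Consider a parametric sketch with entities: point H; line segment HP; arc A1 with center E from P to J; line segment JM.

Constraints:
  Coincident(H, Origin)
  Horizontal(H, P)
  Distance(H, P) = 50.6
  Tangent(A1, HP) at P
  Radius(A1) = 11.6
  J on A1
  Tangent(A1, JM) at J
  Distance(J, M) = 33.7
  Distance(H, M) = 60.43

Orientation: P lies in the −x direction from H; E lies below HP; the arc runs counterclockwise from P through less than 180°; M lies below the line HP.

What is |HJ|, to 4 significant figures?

62.70

H is at the origin; HP is horizontal with |HP| = 50.6 and P on the −x side, so P = (-50.60, 0.000). The tangent condition forces EP to be normal to HP, so E = P + (0, -11.6) = (-50.60, -11.60). Since EJ ⟂ JM (tangency), |EM| = √(11.6² + 33.7²) = 35.64 regardless of where J sits on A1. So M lies on both circle(H, 60.43) and circle(E, 35.64); the below-HP intersection is M = (-39.72, -45.54). J is the foot of the tangent from M: J = (-59.89, -18.54).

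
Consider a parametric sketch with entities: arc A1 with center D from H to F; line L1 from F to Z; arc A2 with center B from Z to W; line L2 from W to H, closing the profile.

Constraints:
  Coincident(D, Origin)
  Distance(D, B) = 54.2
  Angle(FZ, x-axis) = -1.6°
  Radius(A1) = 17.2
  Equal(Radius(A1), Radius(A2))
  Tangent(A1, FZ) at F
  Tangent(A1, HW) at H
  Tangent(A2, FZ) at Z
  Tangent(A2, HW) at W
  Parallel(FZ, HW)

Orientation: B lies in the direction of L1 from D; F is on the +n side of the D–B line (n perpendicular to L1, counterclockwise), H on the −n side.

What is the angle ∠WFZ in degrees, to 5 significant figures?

32.403°

The slot axis is L1's direction at -1.6°, so u = (cos -1.6°, sin -1.6°) = (0.99961, -0.027922) and n = (−sin -1.6°, cos -1.6°) = (0.027922, 0.99961). D is at the origin and B lies 54.2 along u from D, so B = 54.2·u = (54.179, -1.5134). Tangency of A1 to both parallel lines with radius 17.2 puts F and H at D ± 17.2·n: F = (0.48025, 17.193), H = (-0.48025, -17.193). Equal radii place Z and W the same way about B: Z = B + 17.2·n = (54.659, 15.680), W = B − 17.2·n = (53.699, -18.707). Then cos ∠WFZ = FW·FZ / (|FW||FZ|), giving 32.403°.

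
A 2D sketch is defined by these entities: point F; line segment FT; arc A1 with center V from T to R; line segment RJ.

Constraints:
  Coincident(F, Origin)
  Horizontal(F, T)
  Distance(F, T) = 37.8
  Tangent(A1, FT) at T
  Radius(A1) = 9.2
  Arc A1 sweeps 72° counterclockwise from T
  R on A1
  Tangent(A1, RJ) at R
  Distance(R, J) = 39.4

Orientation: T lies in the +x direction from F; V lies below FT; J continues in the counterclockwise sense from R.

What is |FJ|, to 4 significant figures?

46.97

F is at the origin; FT is horizontal with |FT| = 37.8 and T on the +x side, so T = (37.80, 0.000). Tangency of A1 to FT means the radius VT is perpendicular to FT, so V = T + (0, -9.2) = (37.80, -9.200). On A1, T sits at bearing 90° from V; a 72° counterclockwise sweep puts R at bearing 162°, so R = V + 9.2·(cos 162°, sin 162°) = (29.05, -6.357). Tangency of A1 to RJ means the radius VR is perpendicular to RJ, so RJ runs along (−sin 162°, cos 162°); with |RJ| = 39.4, J = (16.88, -43.83). Then |FJ| = |J − F| = 46.97.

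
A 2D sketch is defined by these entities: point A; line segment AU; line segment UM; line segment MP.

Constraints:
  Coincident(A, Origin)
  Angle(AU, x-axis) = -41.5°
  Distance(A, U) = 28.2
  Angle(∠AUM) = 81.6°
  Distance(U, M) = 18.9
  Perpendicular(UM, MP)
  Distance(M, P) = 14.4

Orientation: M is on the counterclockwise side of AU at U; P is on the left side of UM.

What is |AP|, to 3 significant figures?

20.0

A is at the origin; AU runs at -41.5° with length 28.2, so U = 28.2·(cos -41.5°, sin -41.5°) = (21.1, -18.7). ∠AUM = 81.6°, so UM runs at -41.5° + (180° − 81.6°) = 56.9° from the x-axis; with |UM| = 18.9, M = U + 18.9·(cos 56.9°, sin 56.9°) = (31.4, -2.85). UM is perpendicular to MP; with |MP| = 14.4 on the left of UM, P = M + 14.4·(-0.838, 0.546) = (19.4, 5.01). Then |AP| = |P − A| = 20.0.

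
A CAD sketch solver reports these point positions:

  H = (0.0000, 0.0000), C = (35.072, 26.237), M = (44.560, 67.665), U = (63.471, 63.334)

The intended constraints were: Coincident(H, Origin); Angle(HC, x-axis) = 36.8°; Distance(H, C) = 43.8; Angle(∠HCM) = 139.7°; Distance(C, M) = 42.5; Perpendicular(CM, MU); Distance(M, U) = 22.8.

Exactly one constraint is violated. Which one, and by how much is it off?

Distance(M, U) = 22.8 — off by 3.40.

H = (0.00, 0.00) ✓; HC at 36.80° ✓; |HC| = 43.80 ✓; ∠HCM = 139.7° ✓; |CM| = 42.50 ✓; ∠(CM, MU) = 90.00° ✓; |MU| = 19.40 ✗.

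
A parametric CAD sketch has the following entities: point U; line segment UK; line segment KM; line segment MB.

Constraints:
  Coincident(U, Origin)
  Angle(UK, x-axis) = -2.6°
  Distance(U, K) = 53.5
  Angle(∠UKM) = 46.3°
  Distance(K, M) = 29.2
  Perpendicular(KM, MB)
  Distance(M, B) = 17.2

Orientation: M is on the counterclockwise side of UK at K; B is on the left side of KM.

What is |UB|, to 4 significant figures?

22.84

∠UKM = 46.3°, so KM runs at -2.6° + (180° − 46.3°) = 131.1° from the x-axis; with |KM| = 29.2, M = K + 29.2·(cos 131.1°, sin 131.1°) = (34.25, 19.58). KM is perpendicular to MB; with |MB| = 17.2 on the left of KM, B = M + 17.2·(-0.7536, -0.6574) = (21.29, 8.270). Then |UB| = |B − U| = 22.84.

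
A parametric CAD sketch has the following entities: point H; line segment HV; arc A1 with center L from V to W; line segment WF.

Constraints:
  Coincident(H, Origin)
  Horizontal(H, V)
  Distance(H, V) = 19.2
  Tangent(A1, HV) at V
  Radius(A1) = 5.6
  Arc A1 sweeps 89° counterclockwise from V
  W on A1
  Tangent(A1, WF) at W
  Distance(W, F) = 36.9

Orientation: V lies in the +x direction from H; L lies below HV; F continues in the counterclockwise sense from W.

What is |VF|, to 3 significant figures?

42.9

H is at the origin; HV is horizontal with |HV| = 19.2 and V on the +x side, so V = (19.2, 0.00). Tangency of A1 to HV means the radius LV is perpendicular to HV, so L = V + (0, -5.6) = (19.2, -5.60). On A1, V sits at bearing 90° from L; an 89° counterclockwise sweep puts W at bearing 179°, so W = L + 5.6·(cos 179°, sin 179°) = (13.6, -5.50). Tangency of A1 to WF means the radius LW is perpendicular to WF, so WF runs along (−sin 179°, cos 179°); with |WF| = 36.9, F = (13.0, -42.4). Then |VF| = |F − V| = 42.9.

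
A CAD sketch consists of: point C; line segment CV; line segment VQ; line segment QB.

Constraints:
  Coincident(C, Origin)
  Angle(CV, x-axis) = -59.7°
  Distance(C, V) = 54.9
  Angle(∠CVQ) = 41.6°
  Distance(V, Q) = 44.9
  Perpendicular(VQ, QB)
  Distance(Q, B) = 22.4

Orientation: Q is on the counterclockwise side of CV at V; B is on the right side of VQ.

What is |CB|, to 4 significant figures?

58.98

C is at the origin; CV runs at -59.7° with length 54.9, so V = 54.9·(cos -59.7°, sin -59.7°) = (27.70, -47.40). ∠CVQ = 41.6°, so VQ runs at -59.7° + (180° − 41.6°) = 78.70° from the x-axis; with |VQ| = 44.9, Q = V + 44.9·(cos 78.70°, sin 78.70°) = (36.50, -3.371). VQ is perpendicular to QB; with |QB| = 22.4 on the right of VQ, B = Q + 22.4·(0.9806, -0.1959) = (58.46, -7.760). Then |CB| = |B − C| = 58.98.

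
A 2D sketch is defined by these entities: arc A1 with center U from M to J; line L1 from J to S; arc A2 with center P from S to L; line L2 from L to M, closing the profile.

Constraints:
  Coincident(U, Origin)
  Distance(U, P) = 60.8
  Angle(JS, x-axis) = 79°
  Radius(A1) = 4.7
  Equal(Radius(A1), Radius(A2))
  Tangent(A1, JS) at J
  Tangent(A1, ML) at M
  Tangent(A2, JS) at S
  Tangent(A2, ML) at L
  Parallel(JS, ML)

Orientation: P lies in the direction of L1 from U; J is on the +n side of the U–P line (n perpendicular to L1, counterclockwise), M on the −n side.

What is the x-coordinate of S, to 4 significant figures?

6.988

Tangency of A1 to both parallel lines with radius 4.7 puts J and M at U ± 4.7·n: J = (-4.614, 0.8968), M = (4.614, -0.8968). Equal radii place S and L the same way about P: S = P + 4.7·n = (6.988, 60.58), L = P − 4.7·n = (16.21, 58.79). So S.x = 6.988.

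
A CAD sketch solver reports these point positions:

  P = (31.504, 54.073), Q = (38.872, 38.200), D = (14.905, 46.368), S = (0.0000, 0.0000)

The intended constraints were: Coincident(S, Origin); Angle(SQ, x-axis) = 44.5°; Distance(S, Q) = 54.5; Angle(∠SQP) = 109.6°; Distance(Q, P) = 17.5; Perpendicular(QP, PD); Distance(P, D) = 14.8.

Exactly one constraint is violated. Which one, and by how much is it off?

Distance(P, D) = 14.8 — off by 3.50.

S = (0.00, 0.00) ✓; SQ at 44.50° ✓; |SQ| = 54.50 ✓; ∠SQP = 109.6° ✓; |QP| = 17.50 ✓; ∠(QP, PD) = 90.00° ✓; |PD| = 18.30 ✗.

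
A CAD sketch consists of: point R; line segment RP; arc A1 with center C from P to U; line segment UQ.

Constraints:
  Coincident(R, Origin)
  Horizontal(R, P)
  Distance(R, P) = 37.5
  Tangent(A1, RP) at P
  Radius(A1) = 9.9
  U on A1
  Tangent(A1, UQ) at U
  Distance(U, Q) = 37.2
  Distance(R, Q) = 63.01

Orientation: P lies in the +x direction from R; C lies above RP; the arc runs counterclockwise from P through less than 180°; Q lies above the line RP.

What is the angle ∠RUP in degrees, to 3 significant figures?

36.3°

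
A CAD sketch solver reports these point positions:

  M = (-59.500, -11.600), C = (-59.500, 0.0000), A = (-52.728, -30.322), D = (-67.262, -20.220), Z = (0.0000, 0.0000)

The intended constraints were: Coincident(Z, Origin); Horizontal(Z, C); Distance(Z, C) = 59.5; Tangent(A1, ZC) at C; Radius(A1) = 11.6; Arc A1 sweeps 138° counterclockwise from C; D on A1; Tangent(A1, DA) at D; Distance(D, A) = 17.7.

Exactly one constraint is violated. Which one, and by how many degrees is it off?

Tangent(A1, DA) at D — off by 7.20°.

Z = (0.00, 0.00) ✓; Z.y = 0.00, C.y = 0.00 ✓; |ZC| = 59.50 ✓; ∠(MC, CZ) = 90.00° ✓; |MC| = 11.60 ✓; bearing(M→D) − bearing(M→C) = 138.0° ✓; |MD| = 11.60 ✓; ∠(MD, DA) = 82.80° ✗; |DA| = 17.70 ✓.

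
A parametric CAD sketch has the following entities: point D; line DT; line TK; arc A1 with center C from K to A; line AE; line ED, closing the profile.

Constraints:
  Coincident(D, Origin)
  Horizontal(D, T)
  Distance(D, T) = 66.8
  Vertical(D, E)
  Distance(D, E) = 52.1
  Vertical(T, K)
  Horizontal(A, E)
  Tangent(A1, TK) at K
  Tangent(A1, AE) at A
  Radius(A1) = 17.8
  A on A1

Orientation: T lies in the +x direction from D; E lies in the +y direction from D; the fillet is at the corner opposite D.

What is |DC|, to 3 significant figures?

59.8

D is at the origin; DT is horizontal with |DT| = 66.8 and T on the +x side, so T = (66.8, 0.00). DE is vertical with |DE| = 52.1 and E on the +y side, so E = (0.00, 52.1). The virtual corner opposite D is at (66.8, 52.1). Since A1 is tangent to TK there, CK ⟂ TK and tangency of A1 to AE means the radius CA is perpendicular to AE, with radius 17.8, so the center C sits 17.8 in from both sides at C = (49.0, 34.3). Then |DC| = |C − D| = 59.8.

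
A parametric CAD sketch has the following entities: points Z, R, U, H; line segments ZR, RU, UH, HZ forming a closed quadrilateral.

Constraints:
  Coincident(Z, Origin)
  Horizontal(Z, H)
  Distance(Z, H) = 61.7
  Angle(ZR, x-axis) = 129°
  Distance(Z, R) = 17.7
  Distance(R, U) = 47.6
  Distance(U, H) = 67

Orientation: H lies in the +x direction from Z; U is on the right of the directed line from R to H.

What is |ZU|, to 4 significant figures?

31.90

Checks: |RU| = 47.60 ✓; |UH| = 67.00 ✓.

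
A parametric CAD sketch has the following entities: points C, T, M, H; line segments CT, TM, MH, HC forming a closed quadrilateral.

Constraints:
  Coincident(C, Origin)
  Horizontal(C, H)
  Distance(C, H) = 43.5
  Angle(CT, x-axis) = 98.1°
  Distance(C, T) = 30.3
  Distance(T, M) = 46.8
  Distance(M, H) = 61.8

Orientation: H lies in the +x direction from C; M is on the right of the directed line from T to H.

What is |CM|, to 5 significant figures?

22.363

C is at the origin; CH is horizontal with |CH| = 43.5 and H in +x, so H = (43.5, 0). CT runs at 98.1° with |CT| = 30.3, so T = (-4.2693, 29.998). M is determined by |TM| = 46.8 and |MH| = 61.8 together: it lies at the intersection of circle(T, 46.8) and circle(H, 61.8). With |TH| = 56.407, the foot of the radical line on TH is 13.764 from T and the perpendicular offset is √(46.8² − 13.764²) = 44.730. Taking the right-of-TH solution: M = (-16.401, -15.203).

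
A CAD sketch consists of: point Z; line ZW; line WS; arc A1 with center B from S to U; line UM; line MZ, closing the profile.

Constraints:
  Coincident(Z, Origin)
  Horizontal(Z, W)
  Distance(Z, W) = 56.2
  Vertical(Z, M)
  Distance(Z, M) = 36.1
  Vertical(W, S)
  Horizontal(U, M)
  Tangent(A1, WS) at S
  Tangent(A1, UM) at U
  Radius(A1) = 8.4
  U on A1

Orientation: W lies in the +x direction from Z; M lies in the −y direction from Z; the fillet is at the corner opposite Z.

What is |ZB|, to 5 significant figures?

55.246

Z is at the origin; ZW is horizontal with |ZW| = 56.2 and W on the +x side, so W = (56.200, 0.0000). Z and M share the same x with |ZM| = 36.1 and M on the −y side, so M = (0.0000, -36.100). The virtual corner opposite Z is at (56.200, -36.100). Tangency of A1 to WS means the radius BS is perpendicular to WS and the tangent condition forces BU to be normal to UM, with radius 8.4, so the center B sits 8.4 in from both sides at B = (47.800, -27.700). Then |ZB| = |B − Z| = 55.246.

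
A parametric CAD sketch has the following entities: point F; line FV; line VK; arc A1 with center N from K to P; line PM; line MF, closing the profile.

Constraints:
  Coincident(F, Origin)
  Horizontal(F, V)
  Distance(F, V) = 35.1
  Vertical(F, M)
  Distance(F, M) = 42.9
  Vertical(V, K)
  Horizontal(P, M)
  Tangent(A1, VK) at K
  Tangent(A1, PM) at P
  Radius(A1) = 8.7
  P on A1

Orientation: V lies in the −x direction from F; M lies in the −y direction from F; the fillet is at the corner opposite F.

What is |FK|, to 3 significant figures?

49.0

F is at the origin; F and V share the same y with |FV| = 35.1 and V on the −x side, so V = (-35.1, 0.00). FM is vertical with |FM| = 42.9 and M on the −y side, so M = (0.00, -42.9). The virtual corner opposite F is at (-35.1, -42.9). Since A1 is tangent to VK there, NK ⟂ VK and the tangent condition forces NP to be normal to PM, with radius 8.7, so the center N sits 8.7 in from both sides at N = (-26.4, -34.2). That places the tangent points at K = (-35.1, -34.2) on VK and P = (-26.4, -42.9) on PM. Then |FK| = |K − F| = 49.0.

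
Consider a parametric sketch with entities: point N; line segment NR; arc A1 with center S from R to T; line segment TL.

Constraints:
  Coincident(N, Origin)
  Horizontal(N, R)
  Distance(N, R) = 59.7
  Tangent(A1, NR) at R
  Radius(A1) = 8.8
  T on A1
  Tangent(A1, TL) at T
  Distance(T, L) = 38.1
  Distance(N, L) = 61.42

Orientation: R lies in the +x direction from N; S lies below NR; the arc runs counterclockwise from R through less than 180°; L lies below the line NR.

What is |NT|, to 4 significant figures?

51.57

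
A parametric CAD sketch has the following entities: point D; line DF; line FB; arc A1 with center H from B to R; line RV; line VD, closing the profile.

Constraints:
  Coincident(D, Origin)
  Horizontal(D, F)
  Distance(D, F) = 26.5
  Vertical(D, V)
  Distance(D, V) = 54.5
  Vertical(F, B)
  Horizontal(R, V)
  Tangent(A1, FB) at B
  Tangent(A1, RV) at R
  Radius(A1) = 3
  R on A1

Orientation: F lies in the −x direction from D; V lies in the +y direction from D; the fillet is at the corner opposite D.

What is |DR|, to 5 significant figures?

59.351

The virtual corner opposite D is at (-26.500, 54.500). Tangency of A1 to FB means the radius HB is perpendicular to FB and since A1 is tangent to RV there, HR ⟂ RV, with radius 3.0, so the center H sits 3.0 in from both sides at H = (-23.500, 51.500). That places the tangent points at B = (-26.500, 51.500) on FB and R = (-23.500, 54.500) on RV. Then |DR| = |R − D| = 59.351.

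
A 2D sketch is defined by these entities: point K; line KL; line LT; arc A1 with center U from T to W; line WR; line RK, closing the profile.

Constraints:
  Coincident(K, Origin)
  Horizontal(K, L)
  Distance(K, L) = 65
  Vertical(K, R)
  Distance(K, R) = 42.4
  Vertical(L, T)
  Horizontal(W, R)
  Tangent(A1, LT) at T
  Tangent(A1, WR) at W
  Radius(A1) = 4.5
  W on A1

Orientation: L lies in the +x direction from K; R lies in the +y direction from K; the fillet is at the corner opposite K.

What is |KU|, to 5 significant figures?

71.391

K is at the origin; K and L share the same y with |KL| = 65.0 and L on the +x side, so L = (65.000, 0.0000). K and R share the same x with |KR| = 42.4 and R on the +y side, so R = (0.0000, 42.400). The virtual corner opposite K is at (65.000, 42.400). Tangency of A1 to LT means the radius UT is perpendicular to LT and since A1 is tangent to WR there, UW ⟂ WR, with radius 4.5, so the center U sits 4.5 in from both sides at U = (60.500, 37.900). Then |KU| = |U − K| = 71.391.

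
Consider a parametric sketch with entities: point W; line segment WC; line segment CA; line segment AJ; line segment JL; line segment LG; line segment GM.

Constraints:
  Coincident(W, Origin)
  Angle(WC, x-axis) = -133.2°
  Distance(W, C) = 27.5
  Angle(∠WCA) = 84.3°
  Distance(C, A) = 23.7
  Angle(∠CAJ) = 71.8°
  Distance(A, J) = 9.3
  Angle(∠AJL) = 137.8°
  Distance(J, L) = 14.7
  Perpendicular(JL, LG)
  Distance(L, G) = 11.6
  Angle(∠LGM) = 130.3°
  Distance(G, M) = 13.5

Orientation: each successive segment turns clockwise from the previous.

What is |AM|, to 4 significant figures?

18.05

W is at the origin; WC runs at -133.2° with length 27.5, so C = (-18.83, -20.05). ∠WCA = 84.3° gives CA at 131.1° from the x-axis; with |CA| = 23.7, A = (-34.40, -2.187). ∠CAJ = 71.8° gives AJ at 22.90° from the x-axis; with |AJ| = 9.3, J = (-25.84, 1.432). ∠AJL = 137.8° gives JL at -19.30° from the x-axis; with |JL| = 14.7, L = (-11.96, -3.427). JL is perpendicular to LG, so LG runs at -109.3°; with |LG| = 11.6, G = (-15.80, -14.37). ∠LGM = 130.3° gives GM at -159.0° from the x-axis; with |GM| = 13.5, M = (-28.40, -19.21). Then |AM| = |M − A| = 18.05.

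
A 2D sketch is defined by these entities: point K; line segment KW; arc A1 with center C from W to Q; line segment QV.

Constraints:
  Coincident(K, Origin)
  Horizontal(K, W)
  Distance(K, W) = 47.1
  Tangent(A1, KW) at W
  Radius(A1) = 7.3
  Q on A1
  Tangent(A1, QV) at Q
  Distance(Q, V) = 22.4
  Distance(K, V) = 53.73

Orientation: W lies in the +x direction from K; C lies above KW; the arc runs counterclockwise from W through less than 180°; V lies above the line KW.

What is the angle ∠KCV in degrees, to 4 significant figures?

91.54°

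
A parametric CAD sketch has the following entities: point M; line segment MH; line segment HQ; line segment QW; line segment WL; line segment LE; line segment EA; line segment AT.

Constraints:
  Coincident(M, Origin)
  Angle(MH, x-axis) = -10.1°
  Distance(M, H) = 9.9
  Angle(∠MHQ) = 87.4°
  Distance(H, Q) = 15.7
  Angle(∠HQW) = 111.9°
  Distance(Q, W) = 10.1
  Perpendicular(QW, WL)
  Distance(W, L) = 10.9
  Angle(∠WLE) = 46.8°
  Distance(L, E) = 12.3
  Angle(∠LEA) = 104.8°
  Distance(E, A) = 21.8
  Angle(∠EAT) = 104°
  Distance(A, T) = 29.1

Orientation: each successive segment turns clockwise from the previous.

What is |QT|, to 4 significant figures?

40.80

∠LEA = 104.8° gives EA at -109.2° from the x-axis; with |EA| = 21.8, A = (-2.390, -35.37). ∠EAT = 104.0° gives AT at 174.8° from the x-axis; with |AT| = 29.1, T = (-31.37, -32.74). Then |QT| = |T − Q| = 40.80.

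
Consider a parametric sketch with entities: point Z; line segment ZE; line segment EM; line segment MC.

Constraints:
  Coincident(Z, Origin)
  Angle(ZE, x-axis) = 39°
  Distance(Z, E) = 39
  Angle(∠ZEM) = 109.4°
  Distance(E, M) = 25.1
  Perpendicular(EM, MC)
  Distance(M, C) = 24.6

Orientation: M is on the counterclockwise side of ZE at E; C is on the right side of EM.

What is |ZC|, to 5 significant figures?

72.224

Z is at the origin; ZE runs at 39.0° with length 39.0, so E = 39.0·(cos 39.0°, sin 39.0°) = (30.309, 24.543). ∠ZEM = 109.4°, so EM runs at 39.0° + (180° − 109.4°) = 109.60° from the x-axis; with |EM| = 25.1, M = E + 25.1·(cos 109.60°, sin 109.60°) = (21.889, 48.189). The perpendicularity gives MC at right angles to EM; with |MC| = 24.6 on the right of EM, C = M + 24.6·(0.94206, 0.33545) = (45.063, 56.441). Then |ZC| = |C − Z| = 72.224.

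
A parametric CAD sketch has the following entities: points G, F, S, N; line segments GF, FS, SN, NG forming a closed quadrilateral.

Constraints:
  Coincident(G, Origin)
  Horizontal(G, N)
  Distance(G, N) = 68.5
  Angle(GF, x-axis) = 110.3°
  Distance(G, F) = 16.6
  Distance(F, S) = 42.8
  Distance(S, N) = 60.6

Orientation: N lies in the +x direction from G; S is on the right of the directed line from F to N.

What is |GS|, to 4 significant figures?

26.30

Checks: |FS| = 42.80 ✓; |SN| = 60.60 ✓.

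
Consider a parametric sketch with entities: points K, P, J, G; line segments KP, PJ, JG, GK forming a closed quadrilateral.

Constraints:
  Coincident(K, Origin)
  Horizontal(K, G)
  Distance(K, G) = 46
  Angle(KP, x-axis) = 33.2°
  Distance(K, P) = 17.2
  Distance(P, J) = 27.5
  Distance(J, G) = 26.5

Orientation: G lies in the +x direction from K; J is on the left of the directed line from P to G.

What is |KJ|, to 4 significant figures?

44.70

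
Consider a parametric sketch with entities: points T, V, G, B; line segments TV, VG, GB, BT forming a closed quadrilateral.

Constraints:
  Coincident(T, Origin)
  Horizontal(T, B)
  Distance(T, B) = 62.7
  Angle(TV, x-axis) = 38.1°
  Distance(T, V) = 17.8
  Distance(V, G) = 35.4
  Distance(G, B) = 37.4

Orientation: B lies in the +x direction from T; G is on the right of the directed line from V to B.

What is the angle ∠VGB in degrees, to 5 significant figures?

86.529°

T is at the origin; TB is horizontal with |TB| = 62.7 and B in +x, so B = (62.7, 0). TV runs at 38.1° with |TV| = 17.8, so V = (14.007, 10.983). G is determined by |VG| = 35.4 and |GB| = 37.4 together: it lies at the intersection of circle(V, 35.4) and circle(B, 37.4). With |VB| = 49.916, the foot of the radical line on VB is 23.499 from V and the perpendicular offset is √(35.4² − 23.499²) = 26.475. Taking the right-of-VB solution: G = (31.106, -20.014).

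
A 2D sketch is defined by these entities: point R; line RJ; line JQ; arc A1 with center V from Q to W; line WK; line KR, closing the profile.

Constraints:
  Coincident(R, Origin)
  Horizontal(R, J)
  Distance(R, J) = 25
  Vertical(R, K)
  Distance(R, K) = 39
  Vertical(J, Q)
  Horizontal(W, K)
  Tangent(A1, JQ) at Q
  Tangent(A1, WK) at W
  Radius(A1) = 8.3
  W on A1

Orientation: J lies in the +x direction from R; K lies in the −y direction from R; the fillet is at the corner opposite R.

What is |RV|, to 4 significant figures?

34.95

R is at the origin; R and J share the same y with |RJ| = 25.0 and J on the +x side, so J = (25.00, 0.000). R and K share the same x with |RK| = 39.0 and K on the −y side, so K = (0.000, -39.00). The virtual corner opposite R is at (25.00, -39.00). Tangency of A1 to JQ means the radius VQ is perpendicular to JQ and since A1 is tangent to WK there, VW ⟂ WK, with radius 8.3, so the center V sits 8.3 in from both sides at V = (16.70, -30.70). Then |RV| = |V − R| = 34.95.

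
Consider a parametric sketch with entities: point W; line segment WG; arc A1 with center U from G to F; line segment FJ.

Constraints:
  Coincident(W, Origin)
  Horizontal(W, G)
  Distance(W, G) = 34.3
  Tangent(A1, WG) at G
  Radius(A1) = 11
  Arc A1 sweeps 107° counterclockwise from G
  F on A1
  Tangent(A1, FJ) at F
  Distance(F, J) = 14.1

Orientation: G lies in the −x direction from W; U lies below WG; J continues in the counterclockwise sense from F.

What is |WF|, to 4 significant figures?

47.02

A1 meets WG tangentially, so UG is at right angles to WG, so U = G + (0, -11) = (-34.30, -11.00). On A1, G sits at bearing 90° from U; a 107° counterclockwise sweep puts F at bearing 197°, so F = U + 11.0·(cos 197°, sin 197°) = (-44.82, -14.22). Then |WF| = |F − W| = 47.02.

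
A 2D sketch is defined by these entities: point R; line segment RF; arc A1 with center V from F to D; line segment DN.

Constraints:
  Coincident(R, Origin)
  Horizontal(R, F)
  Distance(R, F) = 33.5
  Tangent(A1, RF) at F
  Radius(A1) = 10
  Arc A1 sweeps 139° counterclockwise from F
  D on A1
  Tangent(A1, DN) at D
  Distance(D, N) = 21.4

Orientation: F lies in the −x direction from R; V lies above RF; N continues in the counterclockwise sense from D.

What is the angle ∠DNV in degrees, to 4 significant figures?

25.05°

R is at the origin; R and F share the same y with |RF| = 33.5 and F on the −x side, so F = (-33.50, 0.000). A1 meets RF tangentially, so VF is at right angles to RF, so V = F + (0, 10) = (-33.50, 10.00). On A1, F sits at bearing -90° from V; a 139° counterclockwise sweep puts D at bearing 49°, so D = V + 10.0·(cos 49°, sin 49°) = (-26.94, 17.55). The tangent condition forces VD to be normal to DN, so DN runs along (−sin 49°, cos 49°); with |DN| = 21.4, N = (-43.09, 31.59). Then cos ∠DNV = ND·NV / (|ND||NV|), giving 25.05°.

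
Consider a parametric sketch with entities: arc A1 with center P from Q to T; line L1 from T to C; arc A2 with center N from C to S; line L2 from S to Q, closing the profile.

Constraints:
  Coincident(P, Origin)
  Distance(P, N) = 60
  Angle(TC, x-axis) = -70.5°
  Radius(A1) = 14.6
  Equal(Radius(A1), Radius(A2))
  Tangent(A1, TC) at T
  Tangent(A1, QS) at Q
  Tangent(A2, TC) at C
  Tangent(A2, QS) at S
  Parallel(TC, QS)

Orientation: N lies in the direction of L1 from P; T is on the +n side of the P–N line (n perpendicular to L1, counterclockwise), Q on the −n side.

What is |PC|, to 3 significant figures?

61.8

Tangency of A1 to both parallel lines with radius 14.6 puts T and Q at P ± 14.6·n: T = (13.8, 4.87), Q = (-13.8, -4.87). Equal radii place C and S the same way about N: C = N + 14.6·n = (33.8, -51.7), S = N − 14.6·n = (6.27, -61.4). Then |PC| = |C − P| = 61.8.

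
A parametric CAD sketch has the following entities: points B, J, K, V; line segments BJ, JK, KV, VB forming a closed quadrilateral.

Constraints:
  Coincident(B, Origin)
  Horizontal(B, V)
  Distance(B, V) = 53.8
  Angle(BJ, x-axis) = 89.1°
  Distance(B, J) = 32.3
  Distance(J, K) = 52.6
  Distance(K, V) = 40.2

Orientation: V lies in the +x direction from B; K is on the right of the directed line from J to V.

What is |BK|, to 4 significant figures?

24.78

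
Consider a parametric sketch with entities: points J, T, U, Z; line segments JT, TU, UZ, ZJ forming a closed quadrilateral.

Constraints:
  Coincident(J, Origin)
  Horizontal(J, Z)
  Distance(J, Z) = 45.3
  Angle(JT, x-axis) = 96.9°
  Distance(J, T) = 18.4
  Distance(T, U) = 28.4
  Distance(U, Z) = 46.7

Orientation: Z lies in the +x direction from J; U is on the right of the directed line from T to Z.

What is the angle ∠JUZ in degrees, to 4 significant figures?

75.83°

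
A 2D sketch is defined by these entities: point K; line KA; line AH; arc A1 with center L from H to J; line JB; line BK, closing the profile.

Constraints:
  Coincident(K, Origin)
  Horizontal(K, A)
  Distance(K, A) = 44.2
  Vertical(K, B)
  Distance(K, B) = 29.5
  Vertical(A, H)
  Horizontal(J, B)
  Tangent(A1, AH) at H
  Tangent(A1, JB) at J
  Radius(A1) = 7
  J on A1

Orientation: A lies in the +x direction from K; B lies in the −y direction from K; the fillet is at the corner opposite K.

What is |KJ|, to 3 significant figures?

47.5

K is at the origin; K and A share the same y with |KA| = 44.2 and A on the +x side, so A = (44.2, 0.00). K and B share the same x with |KB| = 29.5 and B on the −y side, so B = (0.00, -29.5). The virtual corner opposite K is at (44.2, -29.5). The tangent condition forces LH to be normal to AH and tangency of A1 to JB means the radius LJ is perpendicular to JB, with radius 7.0, so the center L sits 7.0 in from both sides at L = (37.2, -22.5). That places the tangent points at H = (44.2, -22.5) on AH and J = (37.2, -29.5) on JB. Then |KJ| = |J − K| = 47.5.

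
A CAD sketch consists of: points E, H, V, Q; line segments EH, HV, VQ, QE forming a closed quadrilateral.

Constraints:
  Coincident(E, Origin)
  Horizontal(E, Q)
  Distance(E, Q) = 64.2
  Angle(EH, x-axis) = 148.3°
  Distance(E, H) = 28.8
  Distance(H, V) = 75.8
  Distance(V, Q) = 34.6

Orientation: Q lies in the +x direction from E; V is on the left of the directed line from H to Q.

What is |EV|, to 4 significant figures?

58.62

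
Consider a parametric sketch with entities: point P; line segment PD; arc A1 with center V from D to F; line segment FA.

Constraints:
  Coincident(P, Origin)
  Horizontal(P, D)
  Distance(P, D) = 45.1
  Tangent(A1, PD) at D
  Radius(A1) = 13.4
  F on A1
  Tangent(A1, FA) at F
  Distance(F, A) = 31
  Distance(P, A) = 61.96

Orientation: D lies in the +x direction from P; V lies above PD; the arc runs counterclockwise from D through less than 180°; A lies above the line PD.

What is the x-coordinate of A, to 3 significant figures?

40.5

Checks: ∠(VD, DP) = 90.00° ✓; |VD| = 13.40 ✓; |VF| = 13.40 ✓; ∠(VF, FA) = 90.00° ✓; |FA| = 31.00 ✓; |PA| = 61.96 ✓.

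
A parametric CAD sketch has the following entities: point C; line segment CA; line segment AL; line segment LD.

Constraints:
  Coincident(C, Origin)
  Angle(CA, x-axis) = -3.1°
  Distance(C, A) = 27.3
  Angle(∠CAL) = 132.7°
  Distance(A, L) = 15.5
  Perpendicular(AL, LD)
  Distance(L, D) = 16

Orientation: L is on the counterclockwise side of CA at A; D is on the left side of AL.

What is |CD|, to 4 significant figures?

34.26

∠CAL = 132.7°, so AL runs at -3.1° + (180° − 132.7°) = 44.20° from the x-axis; with |AL| = 15.5, L = A + 15.5·(cos 44.20°, sin 44.20°) = (38.37, 9.330). AL ⟂ LD; with |LD| = 16.0 on the left of AL, D = L + 16.0·(-0.6972, 0.7169) = (27.22, 20.80). Then |CD| = |D − C| = 34.26.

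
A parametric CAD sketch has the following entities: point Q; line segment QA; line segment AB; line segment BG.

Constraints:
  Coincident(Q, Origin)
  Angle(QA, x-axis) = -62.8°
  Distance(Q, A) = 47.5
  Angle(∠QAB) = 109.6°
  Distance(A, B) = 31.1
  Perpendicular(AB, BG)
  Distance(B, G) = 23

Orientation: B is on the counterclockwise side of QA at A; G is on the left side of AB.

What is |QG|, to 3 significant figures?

51.8

Q is at the origin; QA runs at -62.8° with length 47.5, so A = 47.5·(cos -62.8°, sin -62.8°) = (21.7, -42.2). ∠QAB = 109.6°, so AB runs at -62.8° + (180° − 109.6°) = 7.60° from the x-axis; with |AB| = 31.1, B = A + 31.1·(cos 7.60°, sin 7.60°) = (52.5, -38.1). The perpendicularity gives BG at right angles to AB; with |BG| = 23.0 on the left of AB, G = B + 23.0·(-0.132, 0.991) = (49.5, -15.3). Then |QG| = |G − Q| = 51.8.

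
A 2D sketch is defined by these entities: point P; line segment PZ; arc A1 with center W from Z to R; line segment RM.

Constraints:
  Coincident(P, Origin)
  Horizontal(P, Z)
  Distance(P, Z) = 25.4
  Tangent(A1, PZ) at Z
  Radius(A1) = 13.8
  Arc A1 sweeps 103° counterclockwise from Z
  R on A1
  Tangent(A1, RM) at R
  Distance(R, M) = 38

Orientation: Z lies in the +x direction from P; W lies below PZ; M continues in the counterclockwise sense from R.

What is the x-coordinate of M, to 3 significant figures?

20.5

On A1, Z sits at bearing 90° from W; a 103° counterclockwise sweep puts R at bearing 193°, so R = W + 13.8·(cos 193°, sin 193°) = (12.0, -16.9). Since A1 is tangent to RM there, WR ⟂ RM, so RM runs along (−sin 193°, cos 193°); with |RM| = 38.0, M = (20.5, -53.9). So M.x = 20.5.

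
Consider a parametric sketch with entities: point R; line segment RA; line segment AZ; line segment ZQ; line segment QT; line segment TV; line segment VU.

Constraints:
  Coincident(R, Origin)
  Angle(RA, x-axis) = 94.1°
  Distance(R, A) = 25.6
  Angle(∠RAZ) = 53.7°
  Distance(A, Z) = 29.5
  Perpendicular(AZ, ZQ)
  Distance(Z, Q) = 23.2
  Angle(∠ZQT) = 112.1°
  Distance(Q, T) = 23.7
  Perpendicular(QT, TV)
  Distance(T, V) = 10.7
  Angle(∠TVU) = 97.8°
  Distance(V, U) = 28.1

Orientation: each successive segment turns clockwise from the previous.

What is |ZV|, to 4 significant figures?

34.18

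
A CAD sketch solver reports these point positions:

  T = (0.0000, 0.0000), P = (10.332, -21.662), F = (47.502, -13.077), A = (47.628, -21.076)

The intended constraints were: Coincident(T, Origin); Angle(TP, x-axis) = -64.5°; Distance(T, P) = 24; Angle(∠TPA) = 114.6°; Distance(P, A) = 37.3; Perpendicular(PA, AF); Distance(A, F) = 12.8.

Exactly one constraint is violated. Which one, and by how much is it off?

Distance(A, F) = 12.8 — off by 4.80.

T = (0.00, 0.00) ✓; TP at -64.50° ✓; |TP| = 24.00 ✓; ∠TPA = 114.6° ✓; |PA| = 37.30 ✓; ∠(PA, AF) = 90.00° ✓; |AF| = 8.000 ✗.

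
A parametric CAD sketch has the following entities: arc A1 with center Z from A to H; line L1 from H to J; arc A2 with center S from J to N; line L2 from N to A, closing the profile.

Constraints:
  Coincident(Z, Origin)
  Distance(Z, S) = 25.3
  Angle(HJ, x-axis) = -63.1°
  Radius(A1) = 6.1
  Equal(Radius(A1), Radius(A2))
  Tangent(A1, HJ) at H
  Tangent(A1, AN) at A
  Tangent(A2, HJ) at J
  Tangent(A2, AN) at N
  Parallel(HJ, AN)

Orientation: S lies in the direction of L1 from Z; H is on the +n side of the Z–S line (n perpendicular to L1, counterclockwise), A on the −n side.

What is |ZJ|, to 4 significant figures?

26.02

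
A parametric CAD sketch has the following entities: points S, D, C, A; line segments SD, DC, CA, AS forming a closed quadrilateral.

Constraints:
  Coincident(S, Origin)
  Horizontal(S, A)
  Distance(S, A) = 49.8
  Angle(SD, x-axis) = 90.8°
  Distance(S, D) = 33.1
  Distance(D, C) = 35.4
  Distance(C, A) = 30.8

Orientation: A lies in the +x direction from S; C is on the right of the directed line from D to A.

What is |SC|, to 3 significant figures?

19.6

Checks: S = (0.00, 0.00) ✓; |DC| = 35.40 ✓; |CA| = 30.80 ✓.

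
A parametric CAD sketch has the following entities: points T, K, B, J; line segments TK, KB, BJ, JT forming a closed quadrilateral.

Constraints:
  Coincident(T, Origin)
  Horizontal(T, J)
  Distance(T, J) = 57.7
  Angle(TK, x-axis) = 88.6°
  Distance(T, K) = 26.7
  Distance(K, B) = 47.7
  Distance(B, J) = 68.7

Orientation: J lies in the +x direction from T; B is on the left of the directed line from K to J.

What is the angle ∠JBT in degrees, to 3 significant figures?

48.9°

Checks: |KB| = 47.70 ✓; |BJ| = 68.70 ✓.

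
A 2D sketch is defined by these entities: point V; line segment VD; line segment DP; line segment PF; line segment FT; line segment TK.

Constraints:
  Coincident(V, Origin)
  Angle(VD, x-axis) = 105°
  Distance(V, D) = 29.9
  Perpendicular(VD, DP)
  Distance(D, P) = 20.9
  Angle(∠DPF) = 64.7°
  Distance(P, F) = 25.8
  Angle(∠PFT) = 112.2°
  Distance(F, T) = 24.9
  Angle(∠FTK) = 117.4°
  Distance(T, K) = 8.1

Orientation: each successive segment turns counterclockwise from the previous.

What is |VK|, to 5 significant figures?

23.873

V is at the origin; VD runs at 105.0° with length 29.9, so D = (-7.7387, 28.881). VD is perpendicular to DP, so DP runs at -165.00°; with |DP| = 20.9, P = (-27.927, 23.472). ∠DPF = 64.7° gives PF at -49.700° from the x-axis; with |PF| = 25.8, F = (-11.239, 3.7950). ∠PFT = 112.2° gives FT at 18.100° from the x-axis; with |FT| = 24.9, T = (12.428, 11.531). ∠FTK = 117.4° gives TK at 80.700° from the x-axis; with |TK| = 8.1, K = (13.737, 19.524). Then |VK| = |K − V| = 23.873.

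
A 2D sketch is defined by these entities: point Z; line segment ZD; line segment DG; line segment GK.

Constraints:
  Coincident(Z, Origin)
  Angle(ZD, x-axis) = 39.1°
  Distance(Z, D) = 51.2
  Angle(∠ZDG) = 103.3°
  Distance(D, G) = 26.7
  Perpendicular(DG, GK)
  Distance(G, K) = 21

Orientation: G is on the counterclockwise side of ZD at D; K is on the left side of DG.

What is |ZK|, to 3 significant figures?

48.1

Z is at the origin; ZD runs at 39.1° with length 51.2, so D = 51.2·(cos 39.1°, sin 39.1°) = (39.7, 32.3). ∠ZDG = 103.3°, so DG runs at 39.1° + (180° − 103.3°) = 116° from the x-axis; with |DG| = 26.7, G = D + 26.7·(cos 116°, sin 116°) = (28.1, 56.3). DG ⟂ GK; with |GK| = 21.0 on the left of DG, K = G + 21.0·(-0.900, -0.435) = (9.21, 47.2). Then |ZK| = |K − Z| = 48.1.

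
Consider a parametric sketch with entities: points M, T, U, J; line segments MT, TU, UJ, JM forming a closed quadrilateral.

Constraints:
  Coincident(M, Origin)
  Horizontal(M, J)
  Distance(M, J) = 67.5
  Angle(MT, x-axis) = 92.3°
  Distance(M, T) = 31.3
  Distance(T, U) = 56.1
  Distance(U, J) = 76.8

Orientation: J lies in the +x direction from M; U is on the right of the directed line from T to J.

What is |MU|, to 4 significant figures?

25.23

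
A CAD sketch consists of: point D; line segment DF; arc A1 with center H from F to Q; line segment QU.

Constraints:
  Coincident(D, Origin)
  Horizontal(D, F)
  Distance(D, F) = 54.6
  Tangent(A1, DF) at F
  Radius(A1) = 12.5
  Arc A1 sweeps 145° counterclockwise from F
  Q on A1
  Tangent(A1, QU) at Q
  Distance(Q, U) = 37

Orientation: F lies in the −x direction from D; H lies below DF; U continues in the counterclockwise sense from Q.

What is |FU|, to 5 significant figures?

49.679

D is at the origin; D and F share the same y with |DF| = 54.6 and F on the −x side, so F = (-54.600, 0.0000). A1 meets DF tangentially, so HF is at right angles to DF, so H = F + (0, -12.5) = (-54.600, -12.500). On A1, F sits at bearing 90° from H; a 145° counterclockwise sweep puts Q at bearing 235°, so Q = H + 12.5·(cos 235°, sin 235°) = (-61.770, -22.739). Tangency of A1 to QU means the radius HQ is perpendicular to QU, so QU runs along (−sin 235°, cos 235°); with |QU| = 37.0, U = (-31.461, -43.962). Then |FU| = |U − F| = 49.679.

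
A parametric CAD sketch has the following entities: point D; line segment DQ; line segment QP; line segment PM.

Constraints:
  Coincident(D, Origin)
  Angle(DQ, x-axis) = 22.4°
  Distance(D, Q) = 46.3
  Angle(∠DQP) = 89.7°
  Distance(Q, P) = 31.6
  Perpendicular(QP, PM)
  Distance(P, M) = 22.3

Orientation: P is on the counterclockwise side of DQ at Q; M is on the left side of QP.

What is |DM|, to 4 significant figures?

39.49

D is at the origin; DQ runs at 22.4° with length 46.3, so Q = 46.3·(cos 22.4°, sin 22.4°) = (42.81, 17.64). ∠DQP = 89.7°, so QP runs at 22.4° + (180° − 89.7°) = 112.7° from the x-axis; with |QP| = 31.6, P = Q + 31.6·(cos 112.7°, sin 112.7°) = (30.61, 46.80). QP ⟂ PM; with |PM| = 22.3 on the left of QP, M = P + 22.3·(-0.9225, -0.3859) = (10.04, 38.19). Then |DM| = |M − D| = 39.49.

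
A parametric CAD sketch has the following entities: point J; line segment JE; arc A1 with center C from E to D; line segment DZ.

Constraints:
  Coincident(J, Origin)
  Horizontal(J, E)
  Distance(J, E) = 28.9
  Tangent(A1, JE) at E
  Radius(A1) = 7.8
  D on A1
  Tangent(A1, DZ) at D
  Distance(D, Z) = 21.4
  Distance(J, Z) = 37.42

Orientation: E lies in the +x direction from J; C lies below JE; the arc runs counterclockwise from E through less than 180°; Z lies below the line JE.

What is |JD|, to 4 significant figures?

22.73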